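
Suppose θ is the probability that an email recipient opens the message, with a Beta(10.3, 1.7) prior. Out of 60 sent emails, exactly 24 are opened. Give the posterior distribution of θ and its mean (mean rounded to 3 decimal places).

The binomial likelihood is conjugate to the Beta prior: with 24 successes and 36 failures, the posterior is Beta(10.3+24, 1.7+36) = Beta(34.3, 37.7).
E[θ | data] = 34.3/(34.3+37.7) = 0.476.

Posterior: Beta(34.3, 37.7); mean ≈ 0.476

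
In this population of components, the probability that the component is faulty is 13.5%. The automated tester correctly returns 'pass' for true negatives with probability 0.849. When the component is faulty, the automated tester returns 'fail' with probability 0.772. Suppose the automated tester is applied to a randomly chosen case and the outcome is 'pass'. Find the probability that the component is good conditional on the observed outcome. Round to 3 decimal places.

Write H for 'the component is faulty'. Prior odds H:¬H = 0.135/0.865 = 0.15607. For the 'pass' outcome, the likelihood ratio is 0.228/0.849 = 0.26855.
Posterior odds = 0.15607 × 0.26855 = 0.041913, so P(H|E) = 0.041913/(1+0.041913) = 0.040. Then P(¬H|E) = 1 − 0.040 = 0.960.

P(¬H | E) ≈ 0.960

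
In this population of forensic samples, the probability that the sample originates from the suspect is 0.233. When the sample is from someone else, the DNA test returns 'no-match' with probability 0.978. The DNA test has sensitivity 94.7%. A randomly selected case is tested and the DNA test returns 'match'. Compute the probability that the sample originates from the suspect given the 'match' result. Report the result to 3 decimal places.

P(H | E) ≈ 0.929

Write H for 'the sample originates from the suspect'. Prior odds H:¬H = 0.233/0.767 = 0.30378. For the 'match' outcome, the likelihood ratio is 0.947/0.022 = 43.045.
Posterior odds = 0.30378 × 43.045 = 13.076, so P(H|E) = 13.076/(1+13.076) = 0.929.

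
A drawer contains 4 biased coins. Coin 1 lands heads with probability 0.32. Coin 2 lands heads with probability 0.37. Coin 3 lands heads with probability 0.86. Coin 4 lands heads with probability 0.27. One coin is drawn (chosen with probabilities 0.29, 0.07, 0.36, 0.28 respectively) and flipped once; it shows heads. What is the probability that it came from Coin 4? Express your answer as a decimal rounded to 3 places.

Tabulate prior·likelihood by source: [1] prior 0.29, lik 0.32, product 0.09280; [2] prior 0.07, lik 0.37, product 0.02590; [3] prior 0.36, lik 0.86, product 0.3096; [4] prior 0.28, lik 0.27, product 0.07560.
Normalizing constant = 0.50390; the posterior for Coin 4 is its product over the sum, 0.07560/0.50390 = 0.150.

Posterior probability ≈ 0.150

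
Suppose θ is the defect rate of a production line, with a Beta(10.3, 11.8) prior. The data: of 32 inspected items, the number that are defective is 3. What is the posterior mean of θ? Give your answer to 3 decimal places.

Observing 3 successes and 29 failures updates Beta(10.3, 11.8) by adding the success and failure counts to the two shape parameters: α = 10.3+3 = 13.3, β = 11.8+29 = 40.8.
E[θ | data] = 13.3/(13.3+40.8) = 0.246.

Posterior mean ≈ 0.246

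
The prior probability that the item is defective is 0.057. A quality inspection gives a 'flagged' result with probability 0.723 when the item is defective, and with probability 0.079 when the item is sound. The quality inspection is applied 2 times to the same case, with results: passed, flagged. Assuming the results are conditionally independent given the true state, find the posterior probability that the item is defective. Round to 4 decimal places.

Posterior P(H) ≈ 0.1426

With H the event that the item is defective, the joint likelihood of the observed sequence is P(data|H) = 0.277·0.723 = 0.20027 and P(data|¬H) = 0.921·0.079 = 0.072759.
Bayes: P(H|data) = 0.057·0.20027 / (0.057·0.20027 + 0.943·0.072759) = 0.011415/0.080027 = 0.1426.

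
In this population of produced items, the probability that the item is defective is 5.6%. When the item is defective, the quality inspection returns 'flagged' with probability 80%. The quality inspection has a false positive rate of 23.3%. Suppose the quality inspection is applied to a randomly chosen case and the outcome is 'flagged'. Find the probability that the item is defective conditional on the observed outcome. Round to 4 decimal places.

P(H | E) ≈ 0.1692

Write H for 'the item is defective'. Prior odds H:¬H = 0.056/0.944 = 0.059322. For the 'flagged' outcome, the likelihood ratio is 0.8/0.233 = 3.4335.
Posterior odds = 0.059322 × 3.4335 = 0.20368, so P(H|E) = 0.20368/(1+0.20368) = 0.1692.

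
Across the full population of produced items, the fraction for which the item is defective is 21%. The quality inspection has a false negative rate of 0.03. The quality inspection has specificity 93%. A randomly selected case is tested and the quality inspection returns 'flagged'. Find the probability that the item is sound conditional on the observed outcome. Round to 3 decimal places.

P(¬H | E) ≈ 0.214

Let H be the event that the item is defective. P(H) = 0.21, so P(¬H) = 0.79. With E the 'flagged' result, P(E|H) = 0.97 and P(E|¬H) = 0.07.
P(E) = 0.97·0.21 + 0.07·0.79 = 0.20370 + 0.055300 = 0.25900.
By Bayes' theorem, P(H|E) = 0.20370 / 0.25900 = 0.786. Hence P(¬H|E) = 1 − 0.786 = 0.214.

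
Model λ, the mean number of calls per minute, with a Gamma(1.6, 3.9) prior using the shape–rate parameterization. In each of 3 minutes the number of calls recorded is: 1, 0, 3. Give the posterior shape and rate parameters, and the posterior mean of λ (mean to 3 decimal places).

Posterior: Gamma(shape=5.6, rate=6.9); mean ≈ 0.812

Total count ∑xᵢ = 4 over n = 3 minutes.
Gamma is conjugate to the Poisson likelihood: posterior is Gamma(shape = 1.6+4 = 5.6, rate = 3.9+3 = 6.9).
E[λ | data] = 5.6/6.9 = 0.812.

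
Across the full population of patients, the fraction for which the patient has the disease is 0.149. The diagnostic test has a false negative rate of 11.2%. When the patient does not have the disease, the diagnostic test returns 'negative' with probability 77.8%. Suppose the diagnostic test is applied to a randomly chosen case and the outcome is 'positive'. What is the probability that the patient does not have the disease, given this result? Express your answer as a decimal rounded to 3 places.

P(¬H | E) ≈ 0.588

Write H for 'the patient has the disease'. Prior odds H:¬H = 0.149/0.851 = 0.17509. For the 'positive' outcome, the likelihood ratio is 0.888/0.222 = 4.0000.
Posterior odds = 0.17509 × 4.0000 = 0.70035, so P(H|E) = 0.70035/(1+0.70035) = 0.412. Then P(¬H|E) = 1 − 0.412 = 0.588.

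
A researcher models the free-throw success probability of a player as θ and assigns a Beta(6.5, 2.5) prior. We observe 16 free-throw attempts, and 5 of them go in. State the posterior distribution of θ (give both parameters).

Posterior: Beta(11.5, 13.5)

Observing 5 successes and 11 failures updates Beta(6.5, 2.5) by adding the success and failure counts to the two shape parameters: α = 6.5+5 = 11.5, β = 2.5+11 = 13.5.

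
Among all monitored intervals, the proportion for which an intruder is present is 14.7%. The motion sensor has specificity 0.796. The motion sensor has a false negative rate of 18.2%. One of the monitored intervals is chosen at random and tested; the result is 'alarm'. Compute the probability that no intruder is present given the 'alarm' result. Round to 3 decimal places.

P(¬H | E) ≈ 0.591

Write H for 'an intruder is present'. Prior odds H:¬H = 0.147/0.853 = 0.17233. For the 'alarm' outcome, the likelihood ratio is 0.818/0.204 = 4.0098.
Posterior odds = 0.17233 × 4.0098 = 0.69102, so P(H|E) = 0.69102/(1+0.69102) = 0.409. Then P(¬H|E) = 1 − 0.409 = 0.591.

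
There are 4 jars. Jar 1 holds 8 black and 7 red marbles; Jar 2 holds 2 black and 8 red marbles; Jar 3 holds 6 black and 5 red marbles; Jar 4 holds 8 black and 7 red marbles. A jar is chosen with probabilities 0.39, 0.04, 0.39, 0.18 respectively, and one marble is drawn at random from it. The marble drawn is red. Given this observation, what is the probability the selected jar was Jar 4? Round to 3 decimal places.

Posterior probability ≈ 0.177

Tabulate prior·likelihood by source: [1] prior 0.39, lik 0.4667, product 0.1820; [2] prior 0.04, lik 0.8, product 0.03200; [3] prior 0.39, lik 0.4545, product 0.1773; [4] prior 0.18, lik 0.4667, product 0.08400.
Normalizing constant = 0.47527; the posterior for Jar 4 is its product over the sum, 0.08400/0.47527 = 0.177.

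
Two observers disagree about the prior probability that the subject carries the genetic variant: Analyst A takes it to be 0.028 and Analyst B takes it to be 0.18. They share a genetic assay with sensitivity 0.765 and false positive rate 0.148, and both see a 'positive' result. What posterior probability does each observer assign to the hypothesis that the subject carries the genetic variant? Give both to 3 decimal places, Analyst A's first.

Analyst A: 0.130; Analyst B: 0.532

The likelihood ratio for a 'positive' result is 0.765/0.148 = 5.1689.
Analyst A: prior odds 0.028/0.972 = 0.028807; posterior odds 0.14890; posterior probability 0.130.
Analyst B: prior odds 0.18/0.82 = 0.21951; posterior odds 1.1346; posterior probability 0.532.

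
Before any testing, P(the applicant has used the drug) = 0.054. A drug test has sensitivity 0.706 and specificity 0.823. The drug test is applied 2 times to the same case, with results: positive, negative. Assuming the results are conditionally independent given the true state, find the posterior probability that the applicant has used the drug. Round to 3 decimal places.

Posterior P(H) ≈ 0.075

With H the event that the applicant has used the drug, the joint likelihood of the observed sequence is P(data|H) = 0.706·0.294 = 0.20756 and P(data|¬H) = 0.177·0.823 = 0.14567.
Bayes: P(H|data) = 0.054·0.20756 / (0.054·0.20756 + 0.946·0.14567) = 0.011208/0.14901 = 0.0752.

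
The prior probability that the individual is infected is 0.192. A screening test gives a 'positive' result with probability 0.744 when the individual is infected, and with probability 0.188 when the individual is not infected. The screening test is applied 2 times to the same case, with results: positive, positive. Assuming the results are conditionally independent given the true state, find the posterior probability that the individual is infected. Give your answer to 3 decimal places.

With H the event that the individual is infected, the joint likelihood of the observed sequence is P(data|H) = 0.744·0.744 = 0.55354 and P(data|¬H) = 0.188·0.188 = 0.035344.
Bayes: P(H|data) = 0.192·0.55354 / (0.192·0.55354 + 0.808·0.035344) = 0.10628/0.13484 = 0.7882.

Posterior P(H) ≈ 0.788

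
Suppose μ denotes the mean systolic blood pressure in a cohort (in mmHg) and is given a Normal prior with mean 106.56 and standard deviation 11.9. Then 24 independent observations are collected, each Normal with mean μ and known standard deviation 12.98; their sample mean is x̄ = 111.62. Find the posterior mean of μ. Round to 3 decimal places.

Posterior mean ≈ 111.381

Prior precision 1/τ₀² = 1/11.9² = 0.00706165; data precision n/σ² = 24/12.98² = 0.142450.
Posterior precision = 0.00706165 + 0.142450 = 0.149511.
Posterior mean = (0.00706165·106.56 + 0.142450·111.62) / 0.149511 = 111.381.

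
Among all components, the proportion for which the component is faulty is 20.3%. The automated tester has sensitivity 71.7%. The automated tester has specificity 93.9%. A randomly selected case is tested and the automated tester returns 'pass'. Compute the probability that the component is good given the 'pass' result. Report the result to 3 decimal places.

Let H be the event that the component is faulty. P(H) = 0.203, so P(¬H) = 0.797. With E the 'pass' result, P(E|H) = 0.283 and P(E|¬H) = 0.939.
P(E) = 0.283·0.203 + 0.939·0.797 = 0.057449 + 0.74838 = 0.80583.
By Bayes' theorem, P(H|E) = 0.057449 / 0.80583 = 0.071. Hence P(¬H|E) = 1 − 0.071 = 0.929.

P(¬H | E) ≈ 0.929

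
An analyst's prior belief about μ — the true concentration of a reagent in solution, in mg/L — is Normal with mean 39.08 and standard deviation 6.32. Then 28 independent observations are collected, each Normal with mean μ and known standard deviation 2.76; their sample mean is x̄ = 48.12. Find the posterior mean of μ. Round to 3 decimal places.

With known σ, the Normal prior is conjugate. Weight on the data is w = (n/σ²)/(n/σ² + 1/τ₀²) = 3.67570/(3.67570+0.0250361) = 0.99323.
Posterior mean = w·x̄ + (1−w)·μ₀ = 0.99323·48.12 + 0.0067652·39.08 = 48.059.

Posterior mean ≈ 48.059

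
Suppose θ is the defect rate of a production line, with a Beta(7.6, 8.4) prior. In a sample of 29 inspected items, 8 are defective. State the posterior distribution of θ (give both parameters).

The binomial likelihood is conjugate to the Beta prior: with 8 successes and 21 failures, the posterior is Beta(7.6+8, 8.4+21) = Beta(15.6, 29.4).

Posterior: Beta(15.6, 29.4)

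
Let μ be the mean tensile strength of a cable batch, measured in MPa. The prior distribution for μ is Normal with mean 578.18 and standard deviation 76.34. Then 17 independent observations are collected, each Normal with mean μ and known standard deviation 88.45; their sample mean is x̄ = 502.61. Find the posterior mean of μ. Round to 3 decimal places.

Prior precision 1/τ₀² = 1/76.34² = 0.00017159; data precision n/σ² = 17/88.45² = 0.00217297.
Posterior precision = 0.00017159 + 0.00217297 = 0.00234456.
Posterior mean = (0.00017159·578.18 + 0.00217297·502.61) / 0.00234456 = 508.141.

Posterior mean ≈ 508.141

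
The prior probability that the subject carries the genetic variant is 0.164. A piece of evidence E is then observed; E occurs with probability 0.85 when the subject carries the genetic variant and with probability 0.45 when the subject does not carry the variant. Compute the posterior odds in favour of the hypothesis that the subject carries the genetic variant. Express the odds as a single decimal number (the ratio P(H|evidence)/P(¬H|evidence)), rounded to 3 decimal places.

Posterior odds ≈ 0.371

Prior odds = 0.164/(1−0.164) = 0.19617. In log-odds, ln(0.19617) = -1.6288.
Add log likelihood ratio: ln(1.8889) = 0.63599.
Posterior log-odds = -0.99277, so posterior odds = exp(-0.99277) = 0.37055.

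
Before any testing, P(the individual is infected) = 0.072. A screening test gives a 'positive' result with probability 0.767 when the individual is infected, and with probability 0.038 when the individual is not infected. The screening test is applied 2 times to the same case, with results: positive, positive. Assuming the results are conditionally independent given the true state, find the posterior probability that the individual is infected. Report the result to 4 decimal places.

With H the event that the individual is infected, the joint likelihood of the observed sequence is P(data|H) = 0.767·0.767 = 0.58829 and P(data|¬H) = 0.038·0.038 = 0.0014440.
Bayes: P(H|data) = 0.072·0.58829 / (0.072·0.58829 + 0.928·0.0014440) = 0.042357/0.043697 = 0.9693.

Posterior P(H) ≈ 0.9693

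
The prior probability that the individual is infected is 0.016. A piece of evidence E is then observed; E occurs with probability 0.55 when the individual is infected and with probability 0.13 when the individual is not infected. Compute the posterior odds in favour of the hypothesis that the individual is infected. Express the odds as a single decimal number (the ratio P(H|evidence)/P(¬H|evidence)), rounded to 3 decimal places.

Prior odds = 0.016/(1−0.016) = 0.016260. In log-odds, ln(0.016260) = -4.1190.
Add log likelihood ratio: ln(4.2308) = 1.4424.
Posterior log-odds = -2.6767, so posterior odds = exp(-2.6767) = 0.068793.

Posterior odds ≈ 0.069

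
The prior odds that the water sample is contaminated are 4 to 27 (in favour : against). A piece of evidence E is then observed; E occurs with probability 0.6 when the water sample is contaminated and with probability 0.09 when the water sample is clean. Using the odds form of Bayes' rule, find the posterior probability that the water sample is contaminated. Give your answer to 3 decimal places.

Prior odds = 4/27 = 0.14815. In log-odds, ln(0.14815) = -1.9095.
Add log likelihood ratio: ln(6.6667) = 1.8971.
Posterior log-odds = -0.012423, so posterior odds = exp(-0.012423) = 0.98765. Converting, P(H|E) = 0.98765/1.9877 = 0.497.

Posterior probability ≈ 0.497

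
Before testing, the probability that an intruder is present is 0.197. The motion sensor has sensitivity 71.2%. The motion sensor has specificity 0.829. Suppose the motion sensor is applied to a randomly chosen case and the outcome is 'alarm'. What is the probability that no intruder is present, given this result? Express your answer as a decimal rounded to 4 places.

P(¬H | E) ≈ 0.4947

Let H be the event that an intruder is present. P(H) = 0.197, so P(¬H) = 0.803. With E the 'alarm' result, P(E|H) = 0.712 and P(E|¬H) = 0.171.
P(E) = 0.712·0.197 + 0.171·0.803 = 0.14026 + 0.13731 = 0.27758.
By Bayes' theorem, P(H|E) = 0.14026 / 0.27758 = 0.5053. Hence P(¬H|E) = 1 − 0.5053 = 0.4947.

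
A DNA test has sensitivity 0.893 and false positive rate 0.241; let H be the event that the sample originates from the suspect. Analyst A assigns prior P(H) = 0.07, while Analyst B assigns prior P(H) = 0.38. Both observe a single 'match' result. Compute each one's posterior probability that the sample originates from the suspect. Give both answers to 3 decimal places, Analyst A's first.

Analyst A: 0.218; Analyst B: 0.694

P('+'|H) = 0.893, P('+'|¬H) = 0.241.
Analyst A: numerator 0.893·0.07 = 0.062510; evidence = 0.062510+0.241·0.93 = 0.28664; posterior = 0.218.
Analyst B: numerator 0.893·0.38 = 0.33934; evidence = 0.33934+0.241·0.62 = 0.48876; posterior = 0.694.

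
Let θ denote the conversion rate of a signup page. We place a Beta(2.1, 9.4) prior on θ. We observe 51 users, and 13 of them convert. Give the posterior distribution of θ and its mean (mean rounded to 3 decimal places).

The binomial likelihood is conjugate to the Beta prior: with 13 successes and 38 failures, the posterior is Beta(2.1+13, 9.4+38) = Beta(15.1, 47.4).
Posterior mean = α/(α+β) = 15.1/62.5 = 0.242.

Posterior: Beta(15.1, 47.4); mean ≈ 0.242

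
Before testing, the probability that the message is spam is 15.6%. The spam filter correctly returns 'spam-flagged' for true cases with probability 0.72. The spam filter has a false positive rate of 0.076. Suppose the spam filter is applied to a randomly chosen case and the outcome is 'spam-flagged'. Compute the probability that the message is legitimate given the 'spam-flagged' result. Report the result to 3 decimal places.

Let H be the event that the message is spam. P(H) = 0.156, so P(¬H) = 0.844. With E the 'spam-flagged' result, P(E|H) = 0.72 and P(E|¬H) = 0.076.
P(E) = 0.72·0.156 + 0.076·0.844 = 0.11232 + 0.064144 = 0.17646.
By Bayes' theorem, P(H|E) = 0.11232 / 0.17646 = 0.637. Hence P(¬H|E) = 1 − 0.637 = 0.363.

P(¬H | E) ≈ 0.363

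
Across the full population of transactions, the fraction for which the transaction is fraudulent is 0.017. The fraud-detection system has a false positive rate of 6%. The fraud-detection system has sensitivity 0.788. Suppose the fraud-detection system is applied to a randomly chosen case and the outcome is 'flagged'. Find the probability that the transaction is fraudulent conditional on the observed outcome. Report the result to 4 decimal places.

Let H be the event that the transaction is fraudulent. P(H) = 0.017, so P(¬H) = 0.983. With E the 'flagged' result, P(E|H) = 0.788 and P(E|¬H) = 0.06.
P(E) = 0.788·0.017 + 0.06·0.983 = 0.013396 + 0.058980 = 0.072376.
By Bayes' theorem, P(H|E) = 0.013396 / 0.072376 = 0.1851.

P(H | E) ≈ 0.1851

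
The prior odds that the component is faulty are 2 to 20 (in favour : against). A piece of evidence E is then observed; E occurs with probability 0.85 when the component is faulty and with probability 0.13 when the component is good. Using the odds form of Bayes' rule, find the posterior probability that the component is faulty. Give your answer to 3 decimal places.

Prior odds = 2/20 = 0.10000. In log-odds, ln(0.10000) = -2.3026.
Add log likelihood ratio: ln(6.5385) = 1.8777.
Posterior log-odds = -0.42488, so posterior odds = exp(-0.42488) = 0.65385. Converting, P(H|E) = 0.65385/1.6538 = 0.395.

Posterior probability ≈ 0.395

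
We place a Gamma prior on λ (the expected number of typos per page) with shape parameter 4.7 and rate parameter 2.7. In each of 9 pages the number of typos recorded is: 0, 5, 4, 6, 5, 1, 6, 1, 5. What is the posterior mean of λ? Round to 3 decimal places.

The Poisson likelihood adds the total count to the shape and the number of exposure periods to the rate. Here ∑xᵢ = 33 and n = 9, so shape 4.7→37.7 and rate 2.7→11.7.
E[λ | data] = 37.7/11.7 = 3.222.

Posterior mean ≈ 3.222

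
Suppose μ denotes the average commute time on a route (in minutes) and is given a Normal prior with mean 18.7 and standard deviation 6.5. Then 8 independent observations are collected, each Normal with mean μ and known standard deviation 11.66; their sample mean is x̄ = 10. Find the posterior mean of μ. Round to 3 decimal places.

Posterior mean ≈ 12.496

Prior precision 1/τ₀² = 1/6.5² = 0.0236686; data precision n/σ² = 8/11.66² = 0.0588427.
Posterior precision = 0.0236686 + 0.0588427 = 0.0825114.
Posterior mean = (0.0236686·18.7 + 0.0588427·10) / 0.0825114 = 12.496.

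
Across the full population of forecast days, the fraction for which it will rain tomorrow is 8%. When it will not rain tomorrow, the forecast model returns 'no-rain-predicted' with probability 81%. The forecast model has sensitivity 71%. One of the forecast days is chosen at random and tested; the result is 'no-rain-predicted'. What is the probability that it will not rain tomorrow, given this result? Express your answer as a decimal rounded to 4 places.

P(¬H | E) ≈ 0.9698

Write H for 'it will rain tomorrow'. Prior odds H:¬H = 0.08/0.92 = 0.086957. For the 'no-rain-predicted' outcome, the likelihood ratio is 0.29/0.81 = 0.35802.
Posterior odds = 0.086957 × 0.35802 = 0.031133, so P(H|E) = 0.031133/(1+0.031133) = 0.0302. Then P(¬H|E) = 1 − 0.0302 = 0.9698.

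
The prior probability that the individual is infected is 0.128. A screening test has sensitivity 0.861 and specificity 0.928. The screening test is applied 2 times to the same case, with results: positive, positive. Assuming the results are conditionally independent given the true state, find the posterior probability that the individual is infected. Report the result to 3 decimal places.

With H the event that the individual is infected, the joint likelihood of the observed sequence is P(data|H) = 0.861·0.861 = 0.74132 and P(data|¬H) = 0.072·0.072 = 0.0051840.
Bayes: P(H|data) = 0.128·0.74132 / (0.128·0.74132 + 0.872·0.0051840) = 0.094889/0.099410 = 0.9545.

Posterior P(H) ≈ 0.955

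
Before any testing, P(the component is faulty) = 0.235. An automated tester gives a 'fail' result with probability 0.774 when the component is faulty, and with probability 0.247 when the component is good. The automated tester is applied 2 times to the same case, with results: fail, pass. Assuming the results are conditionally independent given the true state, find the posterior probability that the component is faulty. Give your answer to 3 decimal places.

Posterior P(H) ≈ 0.224

Let H be the event that the component is faulty; start with P(H) = 0.235. P('fail'|H) = 0.774, P('fail'|¬H) = 0.247.
Update on result 1 ('fail'): P(H) ← 0.774·0.2350 / (0.774·0.2350 + 0.247·0.7650) = 0.18189/0.37084 = 0.4905.
Update on result 2 ('pass'): P(H) ← 0.226·0.4905 / (0.226·0.4905 + 0.753·0.5095) = 0.11085/0.49452 = 0.2242.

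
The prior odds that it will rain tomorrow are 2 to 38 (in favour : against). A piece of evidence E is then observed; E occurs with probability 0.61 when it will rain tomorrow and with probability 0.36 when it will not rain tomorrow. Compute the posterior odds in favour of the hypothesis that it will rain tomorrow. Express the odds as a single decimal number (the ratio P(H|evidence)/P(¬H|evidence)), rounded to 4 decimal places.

Posterior odds ≈ 0.0892

Prior odds = 2/38 = 0.052632. In log-odds, ln(0.052632) = -2.9444.
Add log likelihood ratio: ln(1.6944) = 0.52735.
Posterior log-odds = -2.4171, so posterior odds = exp(-2.4171) = 0.089181.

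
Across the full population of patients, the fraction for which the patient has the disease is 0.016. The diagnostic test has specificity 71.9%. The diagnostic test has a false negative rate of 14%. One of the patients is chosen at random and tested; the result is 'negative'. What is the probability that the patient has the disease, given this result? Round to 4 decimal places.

Write H for 'the patient has the disease'. Prior odds H:¬H = 0.016/0.984 = 0.016260. For the 'negative' outcome, the likelihood ratio is 0.14/0.719 = 0.19471.
Posterior odds = 0.016260 × 0.19471 = 0.0031661, so P(H|E) = 0.0031661/(1+0.0031661) = 0.0032.

P(H | E) ≈ 0.0032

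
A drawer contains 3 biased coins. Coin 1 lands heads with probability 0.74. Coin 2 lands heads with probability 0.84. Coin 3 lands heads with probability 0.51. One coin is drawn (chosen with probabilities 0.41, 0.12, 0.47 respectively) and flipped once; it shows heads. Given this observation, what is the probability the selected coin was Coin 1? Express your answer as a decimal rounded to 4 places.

Tabulate prior·likelihood by source: [1] prior 0.41, lik 0.74, product 0.3034; [2] prior 0.12, lik 0.84, product 0.1008; [3] prior 0.47, lik 0.51, product 0.2397.
Normalizing constant = 0.64390; the posterior for Coin 1 is its product over the sum, 0.3034/0.64390 = 0.4712.

Posterior probability ≈ 0.4712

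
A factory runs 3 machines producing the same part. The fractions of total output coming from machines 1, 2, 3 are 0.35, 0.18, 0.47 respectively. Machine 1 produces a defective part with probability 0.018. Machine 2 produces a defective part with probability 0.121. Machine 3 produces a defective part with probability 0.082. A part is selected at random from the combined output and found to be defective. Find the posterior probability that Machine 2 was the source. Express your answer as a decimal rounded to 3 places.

Tabulate prior·likelihood by source: [1] prior 0.35, lik 0.018, product 0.006300; [2] prior 0.18, lik 0.121, product 0.02178; [3] prior 0.47, lik 0.082, product 0.03854.
Normalizing constant = 0.066620; the posterior for Machine 2 is its product over the sum, 0.02178/0.066620 = 0.327.

Posterior probability ≈ 0.327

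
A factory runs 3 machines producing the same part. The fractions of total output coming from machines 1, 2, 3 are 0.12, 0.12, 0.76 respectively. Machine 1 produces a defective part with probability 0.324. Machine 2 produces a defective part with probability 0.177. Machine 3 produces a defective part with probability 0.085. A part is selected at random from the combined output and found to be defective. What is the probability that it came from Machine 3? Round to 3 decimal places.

Posterior probability ≈ 0.518

Tabulate prior·likelihood by source: [1] prior 0.12, lik 0.324, product 0.03888; [2] prior 0.12, lik 0.177, product 0.02124; [3] prior 0.76, lik 0.085, product 0.06460.
Normalizing constant = 0.12472; the posterior for Machine 3 is its product over the sum, 0.06460/0.12472 = 0.518.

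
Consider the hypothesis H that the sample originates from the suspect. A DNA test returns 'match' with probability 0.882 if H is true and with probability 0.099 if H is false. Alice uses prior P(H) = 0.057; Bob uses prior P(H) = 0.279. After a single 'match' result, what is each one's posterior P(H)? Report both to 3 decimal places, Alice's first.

The likelihood ratio for a 'match' result is 0.882/0.099 = 8.9091.
Alice: prior odds 0.057/0.943 = 0.060445; posterior odds 0.53851; posterior probability 0.350.
Bob: prior odds 0.279/0.721 = 0.38696; posterior odds 3.4475; posterior probability 0.775.

Alice: 0.350; Bob: 0.775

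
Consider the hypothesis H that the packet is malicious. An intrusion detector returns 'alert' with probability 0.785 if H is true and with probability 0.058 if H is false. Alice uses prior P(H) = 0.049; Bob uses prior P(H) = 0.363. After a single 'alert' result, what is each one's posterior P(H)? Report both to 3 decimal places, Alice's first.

Alice: 0.411; Bob: 0.885

P('+'|H) = 0.785, P('+'|¬H) = 0.058.
Alice: numerator 0.785·0.049 = 0.038465; evidence = 0.038465+0.058·0.951 = 0.093623; posterior = 0.411.
Bob: numerator 0.785·0.363 = 0.28496; evidence = 0.28496+0.058·0.637 = 0.32190; posterior = 0.885.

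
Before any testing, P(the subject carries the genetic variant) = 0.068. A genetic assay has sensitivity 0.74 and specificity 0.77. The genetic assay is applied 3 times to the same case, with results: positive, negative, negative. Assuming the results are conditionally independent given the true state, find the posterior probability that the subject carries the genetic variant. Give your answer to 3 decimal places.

With H the event that the subject carries the genetic variant, the joint likelihood of the observed sequence is P(data|H) = 0.74·0.26·0.26 = 0.050024 and P(data|¬H) = 0.23·0.77·0.77 = 0.13637.
Bayes: P(H|data) = 0.068·0.050024 / (0.068·0.050024 + 0.932·0.13637) = 0.0034016/0.13050 = 0.0261.

Posterior P(H) ≈ 0.026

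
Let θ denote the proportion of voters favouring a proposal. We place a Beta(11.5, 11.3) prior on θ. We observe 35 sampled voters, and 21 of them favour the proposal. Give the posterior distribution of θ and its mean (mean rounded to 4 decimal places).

Posterior: Beta(32.5, 25.3); mean ≈ 0.5623

Observing 21 successes and 14 failures updates Beta(11.5, 11.3) by adding the success and failure counts to the two shape parameters: α = 11.5+21 = 32.5, β = 11.3+14 = 25.3.
E[θ | data] = 32.5/(32.5+25.3) = 0.5623.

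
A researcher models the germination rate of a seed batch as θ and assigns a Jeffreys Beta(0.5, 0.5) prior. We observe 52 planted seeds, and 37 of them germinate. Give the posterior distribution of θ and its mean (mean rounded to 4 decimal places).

Observing 37 successes and 15 failures updates Beta(0.5, 0.5) by adding the success and failure counts to the two shape parameters: α = 0.5+37 = 37.5, β = 0.5+15 = 15.5.
E[θ | data] = 37.5/(37.5+15.5) = 0.7075.

Posterior: Beta(37.5, 15.5); mean ≈ 0.7075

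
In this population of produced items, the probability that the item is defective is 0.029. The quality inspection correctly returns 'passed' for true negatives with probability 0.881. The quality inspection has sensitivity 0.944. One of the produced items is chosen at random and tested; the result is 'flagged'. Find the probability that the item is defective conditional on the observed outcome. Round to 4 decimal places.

P(H | E) ≈ 0.1915

Let H be the event that the item is defective. P(H) = 0.029, so P(¬H) = 0.971. With E the 'flagged' result, P(E|H) = 0.944 and P(E|¬H) = 0.119.
P(E) = 0.944·0.029 + 0.119·0.971 = 0.027376 + 0.11555 = 0.14292.
By Bayes' theorem, P(H|E) = 0.027376 / 0.14292 = 0.1915.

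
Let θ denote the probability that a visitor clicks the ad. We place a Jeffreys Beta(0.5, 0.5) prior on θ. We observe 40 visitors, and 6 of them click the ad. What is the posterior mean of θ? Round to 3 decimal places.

Posterior mean ≈ 0.159

The binomial likelihood is conjugate to the Beta prior: with 6 successes and 34 failures, the posterior is Beta(0.5+6, 0.5+34) = Beta(6.5, 34.5).
E[θ | data] = 6.5/(6.5+34.5) = 0.159.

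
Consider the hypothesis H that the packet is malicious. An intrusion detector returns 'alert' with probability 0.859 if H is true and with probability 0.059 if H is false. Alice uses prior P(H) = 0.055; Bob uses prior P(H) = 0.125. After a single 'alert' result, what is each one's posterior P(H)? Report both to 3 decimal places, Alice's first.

P('+'|H) = 0.859, P('+'|¬H) = 0.059.
Alice: numerator 0.859·0.055 = 0.047245; evidence = 0.047245+0.059·0.945 = 0.10300; posterior = 0.459.
Bob: numerator 0.859·0.125 = 0.10737; evidence = 0.10737+0.059·0.875 = 0.15900; posterior = 0.675.

Alice: 0.459; Bob: 0.675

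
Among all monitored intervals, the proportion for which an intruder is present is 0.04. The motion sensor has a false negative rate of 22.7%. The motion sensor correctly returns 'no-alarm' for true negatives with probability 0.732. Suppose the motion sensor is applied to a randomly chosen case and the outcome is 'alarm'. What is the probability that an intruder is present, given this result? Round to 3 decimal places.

P(H | E) ≈ 0.107

Let H be the event that an intruder is present. P(H) = 0.04, so P(¬H) = 0.96. With E the 'alarm' result, P(E|H) = 0.773 and P(E|¬H) = 0.268.
P(E) = 0.773·0.04 + 0.268·0.96 = 0.030920 + 0.25728 = 0.28820.
By Bayes' theorem, P(H|E) = 0.030920 / 0.28820 = 0.107.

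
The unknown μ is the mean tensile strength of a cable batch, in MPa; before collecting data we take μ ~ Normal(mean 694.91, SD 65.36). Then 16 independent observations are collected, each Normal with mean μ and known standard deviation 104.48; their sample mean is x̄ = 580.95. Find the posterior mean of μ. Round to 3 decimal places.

Posterior mean ≈ 596.644

With known σ, the Normal prior is conjugate. Weight on the data is w = (n/σ²)/(n/σ² + 1/τ₀²) = 0.00146573/(0.00146573+0.00023409) = 0.86229.
Posterior mean = w·x̄ + (1−w)·μ₀ = 0.86229·580.95 + 0.13771·694.91 = 596.644.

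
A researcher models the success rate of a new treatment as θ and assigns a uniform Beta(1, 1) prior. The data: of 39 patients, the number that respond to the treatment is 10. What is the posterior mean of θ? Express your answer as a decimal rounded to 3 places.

Posterior mean ≈ 0.268

The binomial likelihood is conjugate to the Beta prior: with 10 successes and 29 failures, the posterior is Beta(1+10, 1+29) = Beta(11, 30).
E[θ | data] = 11/(11+30) = 0.268.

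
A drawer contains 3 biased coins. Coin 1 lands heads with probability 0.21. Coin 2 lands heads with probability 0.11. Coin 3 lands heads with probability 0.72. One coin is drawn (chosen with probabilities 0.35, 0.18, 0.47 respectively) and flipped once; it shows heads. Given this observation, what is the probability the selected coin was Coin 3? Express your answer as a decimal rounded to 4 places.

Posterior probability ≈ 0.7839

P(heads|C1) = 0.21; P(heads|C2) = 0.11; P(heads|C3) = 0.72.
Prior × likelihood for each source: 0.35·0.21=0.07350, 0.18·0.11=0.01980, 0.47·0.72=0.3384. Summing gives P(heads) = 0.43170.
P(Coin 3 | heads) = 0.3384 / 0.43170 = 0.7839.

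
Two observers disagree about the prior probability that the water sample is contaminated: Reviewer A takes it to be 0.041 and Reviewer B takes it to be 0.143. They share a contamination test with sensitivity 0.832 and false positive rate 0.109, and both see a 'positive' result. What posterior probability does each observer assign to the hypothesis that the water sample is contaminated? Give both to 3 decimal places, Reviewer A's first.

The likelihood ratio for a 'positive' result is 0.832/0.109 = 7.6330.
Reviewer A: prior odds 0.041/0.959 = 0.042753; posterior odds 0.32633; posterior probability 0.246.
Reviewer B: prior odds 0.143/0.857 = 0.16686; posterior odds 1.2737; posterior probability 0.560.

Reviewer A: 0.246; Reviewer B: 0.560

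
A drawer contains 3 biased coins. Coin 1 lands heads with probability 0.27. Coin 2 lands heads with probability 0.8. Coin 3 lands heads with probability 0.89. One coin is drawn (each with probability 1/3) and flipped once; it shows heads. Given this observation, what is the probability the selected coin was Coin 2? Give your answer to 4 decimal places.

Tabulate prior·likelihood by source: [1] prior 0.333333, lik 0.27, product 0.09000; [2] prior 0.333333, lik 0.8, product 0.2667; [3] prior 0.333333, lik 0.89, product 0.2967.
Normalizing constant = 0.65333; the posterior for Coin 2 is its product over the sum, 0.2667/0.65333 = 0.4082.

Posterior probability ≈ 0.4082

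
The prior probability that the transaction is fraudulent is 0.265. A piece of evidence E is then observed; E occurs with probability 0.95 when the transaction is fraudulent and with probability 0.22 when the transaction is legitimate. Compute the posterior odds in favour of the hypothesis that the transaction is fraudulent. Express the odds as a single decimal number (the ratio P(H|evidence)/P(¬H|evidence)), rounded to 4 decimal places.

Prior odds = 0.265/(1−0.265) = 0.36054.
Likelihood ratio for E = 0.95/0.22 = 4.3182.
Posterior odds = prior odds × LR = 1.5569.

Posterior odds ≈ 1.5569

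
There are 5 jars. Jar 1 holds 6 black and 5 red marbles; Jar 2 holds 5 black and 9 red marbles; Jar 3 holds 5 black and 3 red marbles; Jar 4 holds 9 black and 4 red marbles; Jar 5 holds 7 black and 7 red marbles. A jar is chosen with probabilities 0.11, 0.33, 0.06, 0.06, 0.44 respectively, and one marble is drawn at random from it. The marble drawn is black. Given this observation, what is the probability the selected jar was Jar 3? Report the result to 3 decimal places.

P(black|Jar 1) = 0.5455; P(black|Jar 2) = 0.3571; P(black|Jar 3) = 0.625; P(black|Jar 4) = 0.6923; P(black|Jar 5) = 0.5.
Prior × likelihood for each source: 0.11·0.5455=0.06000, 0.33·0.3571=0.1179, 0.06·0.625=0.03750, 0.06·0.6923=0.04154, 0.44·0.5=0.2200. Summing gives P(black) = 0.47690.
P(Jar 3 | black) = 0.03750 / 0.47690 = 0.079.

Posterior probability ≈ 0.079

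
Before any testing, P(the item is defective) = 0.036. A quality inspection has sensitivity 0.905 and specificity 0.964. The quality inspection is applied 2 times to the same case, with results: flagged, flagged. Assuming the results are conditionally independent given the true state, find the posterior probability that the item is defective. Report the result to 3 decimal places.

Posterior P(H) ≈ 0.959

Let H be the event that the item is defective; start with P(H) = 0.036. P('flagged'|H) = 0.905, P('flagged'|¬H) = 0.036.
Update on result 1 ('flagged'): P(H) ← 0.905·0.0360 / (0.905·0.0360 + 0.036·0.9640) = 0.032580/0.067284 = 0.4842.
Update on result 2 ('flagged'): P(H) ← 0.905·0.4842 / (0.905·0.4842 + 0.036·0.5158) = 0.43822/0.45678 = 0.9594.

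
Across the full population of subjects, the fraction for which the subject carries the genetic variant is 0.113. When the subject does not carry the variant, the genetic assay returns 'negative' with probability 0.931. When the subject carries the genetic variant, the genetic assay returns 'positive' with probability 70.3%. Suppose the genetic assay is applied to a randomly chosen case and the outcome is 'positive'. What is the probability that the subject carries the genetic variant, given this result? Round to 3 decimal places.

P(H | E) ≈ 0.565

Write H for 'the subject carries the genetic variant'. Prior odds H:¬H = 0.113/0.887 = 0.12740. For the 'positive' outcome, the likelihood ratio is 0.703/0.069 = 10.188.
Posterior odds = 0.12740 × 10.188 = 1.2980, so P(H|E) = 1.2980/(1+1.2980) = 0.565.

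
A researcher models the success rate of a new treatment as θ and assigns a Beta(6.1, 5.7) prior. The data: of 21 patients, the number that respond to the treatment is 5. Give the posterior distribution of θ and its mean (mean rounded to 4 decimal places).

Posterior: Beta(11.1, 21.7); mean ≈ 0.3384

Observing 5 successes and 16 failures updates Beta(6.1, 5.7) by adding the success and failure counts to the two shape parameters: α = 6.1+5 = 11.1, β = 5.7+16 = 21.7.
E[θ | data] = 11.1/(11.1+21.7) = 0.3384.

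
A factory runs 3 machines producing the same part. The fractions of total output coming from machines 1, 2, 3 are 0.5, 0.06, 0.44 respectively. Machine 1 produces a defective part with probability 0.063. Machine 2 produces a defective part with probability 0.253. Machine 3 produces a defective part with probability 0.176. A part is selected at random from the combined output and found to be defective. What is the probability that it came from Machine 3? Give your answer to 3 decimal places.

Posterior probability ≈ 0.624

Tabulate prior·likelihood by source: [1] prior 0.5, lik 0.063, product 0.03150; [2] prior 0.06, lik 0.253, product 0.01518; [3] prior 0.44, lik 0.176, product 0.07744.
Normalizing constant = 0.12412; the posterior for Machine 3 is its product over the sum, 0.07744/0.12412 = 0.624.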